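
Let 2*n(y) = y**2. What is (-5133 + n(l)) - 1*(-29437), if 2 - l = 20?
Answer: 24466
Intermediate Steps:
l = -18 (l = 2 - 1*20 = 2 - 20 = -18)
n(y) = y**2/2
(-5133 + n(l)) - 1*(-29437) = (-5133 + (1/2)*(-18)**2) - 1*(-29437) = (-5133 + (1/2)*324) + 29437 = (-5133 + 162) + 29437 = -4971 + 29437 = 24466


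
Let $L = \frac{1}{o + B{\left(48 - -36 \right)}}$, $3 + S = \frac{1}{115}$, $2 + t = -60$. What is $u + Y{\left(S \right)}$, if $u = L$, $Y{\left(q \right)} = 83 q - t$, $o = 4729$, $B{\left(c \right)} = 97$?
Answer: $- \frac{103382457}{554990} \approx -186.28$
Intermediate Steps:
$t = -62$ ($t = -2 - 60 = -62$)
$S = - \frac{344}{115}$ ($S = -3 + \frac{1}{115} = - \frac{344}{115} \approx -2.9913$)
$Y{\left(q \right)} = 62 + 83 q$ ($Y{\left(q \right)} = 83 q - -62 = 83 q + 62 = 62 + 83 q$)
$L = \frac{1}{4826}$ ($L = \frac{1}{4729 + 97} = \frac{1}{4826} \approx 0.00020721$)
$u = \frac{1}{4826} \approx 0.00020721$
$u + Y{\left(S \right)} = \frac{1}{4826} + \left(62 + 83 \left(- \frac{344}{115}\right)\right) = \frac{1}{4826} + \left(62 - \frac{28552}{115}\right) = \frac{1}{4826} - \frac{21422}{115} = - \frac{103382457}{554990}$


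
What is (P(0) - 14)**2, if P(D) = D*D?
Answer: 196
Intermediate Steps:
P(D) = D**2
(P(0) - 14)**2 = (0**2 - 14)**2 = (0 - 14)**2 = (-14)**2 = 196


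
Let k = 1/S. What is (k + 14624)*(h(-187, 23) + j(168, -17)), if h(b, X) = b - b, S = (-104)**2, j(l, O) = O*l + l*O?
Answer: -56467827045/676 ≈ -8.3532e+7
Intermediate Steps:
j(l, O) = 2*O*l (j(l, O) = O*l + O*l = 2*O*l)
S = 10816
h(b, X) = 0
k = 1/10816 ≈ 9.2456e-5
(k + 14624)*(h(-187, 23) + j(168, -17)) = (1/10816 + 14624)*(0 + 2*(-17)*168) = 158173185*(0 - 5712)/10816 = (158173185/10816)*(-5712) = -56467827045/676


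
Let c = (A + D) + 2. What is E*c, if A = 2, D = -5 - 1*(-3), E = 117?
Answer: 234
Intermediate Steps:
D = -2 (D = -5 + 3 = -2)
c = 2 (c = (2 - 2) + 2 = 0 + 2 = 2)
E*c = 117*2 = 234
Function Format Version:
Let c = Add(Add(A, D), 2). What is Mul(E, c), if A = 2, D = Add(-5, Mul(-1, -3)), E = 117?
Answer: 234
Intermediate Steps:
D = -2 (D = Add(-5, 3) = -2)
c = 2 (c = Add(Add(2, -2), 2) = Add(0, 2) = 2)
Mul(E, c) = Mul(117, 2) = 234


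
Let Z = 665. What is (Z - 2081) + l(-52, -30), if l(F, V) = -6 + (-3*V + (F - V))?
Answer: -1354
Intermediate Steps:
l(F, V) = -6 + F - 4*V (l(F, V) = -6 + (F - 4*V) = -6 + F - 4*V)
(Z - 2081) + l(-52, -30) = (665 - 2081) + (-6 - 52 - 4*(-30)) = -1416 + (-6 - 52 + 120) = -1416 + 62 = -1354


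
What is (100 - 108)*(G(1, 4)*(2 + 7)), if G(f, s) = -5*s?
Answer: 1440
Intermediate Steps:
(100 - 108)*(G(1, 4)*(2 + 7)) = (100 - 108)*((-5*4)*(2 + 7)) = -(-160)*9 = -8*(-180) = 1440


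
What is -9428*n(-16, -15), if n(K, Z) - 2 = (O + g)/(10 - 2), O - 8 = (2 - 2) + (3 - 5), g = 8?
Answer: -35355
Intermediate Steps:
O = 6 (O = 8 + ((2 - 2) + (3 - 5)) = 8 + (0 - 2) = 8 - 2 = 6)
n(K, Z) = 15/4 (n(K, Z) = 2 + (6 + 8)/(10 - 2) = 2 + 14/8 = 2 + 14*(1/8) = 2 + 7/4 = 15/4)
-9428*n(-16, -15) = -9428*15/4 = -35355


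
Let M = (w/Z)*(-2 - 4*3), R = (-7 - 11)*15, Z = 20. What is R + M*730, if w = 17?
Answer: -8957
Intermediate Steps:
R = -270 (R = -18*15 = -270)
M = -119/10 (M = (17/20)*(-2 - 4*3) = (17*(1/20))*(-2 - 12) = (17/20)*(-14) = -119/10 ≈ -11.900)
R + M*730 = -270 - 119/10*730 = -270 - 8687 = -8957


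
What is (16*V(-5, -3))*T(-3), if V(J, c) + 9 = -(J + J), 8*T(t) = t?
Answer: -6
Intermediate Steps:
T(t) = t/8
V(J, c) = -9 - 2*J (V(J, c) = -9 - (J + J) = -9 - 2*J)
(16*V(-5, -3))*T(-3) = (16*(-9 - 2*(-5)))*((⅛)*(-3)) = (16*(-9 + 10))*(-3/8) = (16*1)*(-3/8) = 16*(-3/8) = -6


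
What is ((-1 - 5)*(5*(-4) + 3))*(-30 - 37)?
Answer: -6834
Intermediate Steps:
((-1 - 5)*(5*(-4) + 3))*(-30 - 37) = -6*(-20 + 3)*(-67) = -6*(-17)*(-67) = 102*(-67) = -6834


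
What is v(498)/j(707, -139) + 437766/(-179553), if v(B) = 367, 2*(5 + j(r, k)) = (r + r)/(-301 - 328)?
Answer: -14378275937/230546052 ≈ -62.366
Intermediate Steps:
j(r, k) = -5 - r/629 (j(r, k) = -5 + ((r + r)/(-301 - 328))/2 = -5 + ((2*r)/(-629))/2 = -5 + ((2*r)*(-1/629))/2 = -5 + (-2*r/629)/2 = -5 - r/629)
v(498)/j(707, -139) + 437766/(-179553) = 367/(-5 - 1/629*707) + 437766/(-179553) = 367/(-5 - 707/629) + 437766*(-1/179553) = 367/(-3852/629) - 145922/59851 = 367*(-629/3852) - 145922/59851 = -230843/3852 - 145922/59851 = -14378275937/230546052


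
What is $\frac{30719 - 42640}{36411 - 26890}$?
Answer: $- \frac{11921}{9521} \approx -1.2521$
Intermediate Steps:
$\frac{30719 - 42640}{36411 - 26890} = - \frac{11921}{9521}$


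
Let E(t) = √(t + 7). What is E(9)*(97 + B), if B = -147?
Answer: -200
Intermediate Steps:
E(t) = √(7 + t)
E(9)*(97 + B) = √(7 + 9)*(97 - 147) = √16*(-50) = 4*(-50) = -200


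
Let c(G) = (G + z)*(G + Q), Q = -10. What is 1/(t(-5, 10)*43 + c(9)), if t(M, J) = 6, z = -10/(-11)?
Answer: 11/2729 ≈ 0.0040308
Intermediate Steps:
z = 10/11 (z = -10*(-1/11) = 10/11 ≈ 0.90909)
c(G) = (-10 + G)*(10/11 + G) (c(G) = (G + 10/11)*(G - 10) = (10/11 + G)*(-10 + G) = (-10 + G)*(10/11 + G))
1/(t(-5, 10)*43 + c(9)) = 1/(6*43 + (-100/11 + 9² - 100/11*9)) = 1/(258 + (-100/11 + 81 - 900/11)) = 1/(258 - 109/11) = 1/(2729/11) = 11/2729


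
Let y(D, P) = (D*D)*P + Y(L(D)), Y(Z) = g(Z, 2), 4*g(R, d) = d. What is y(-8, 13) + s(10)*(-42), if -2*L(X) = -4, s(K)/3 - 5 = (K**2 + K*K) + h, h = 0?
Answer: -49995/2 ≈ -24998.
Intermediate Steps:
s(K) = 15 + 6*K**2 (s(K) = 15 + 3*((K**2 + K*K) + 0) = 15 + 3*((K**2 + K**2) + 0) = 15 + 3*(2*K**2 + 0) = 15 + 3*(2*K**2) = 15 + 6*K**2)
L(X) = 2 (L(X) = -1/2*(-4) = 2)
g(R, d) = d/4
Y(Z) = 1/2 (Y(Z) = (1/4)*2 = 1/2)
y(D, P) = 1/2 + P*D**2 (y(D, P) = (D*D)*P + 1/2 = D**2*P + 1/2 = P*D**2 + 1/2 = 1/2 + P*D**2)
y(-8, 13) + s(10)*(-42) = (1/2 + 13*(-8)**2) + (15 + 6*10**2)*(-42) = (1/2 + 13*64) + (15 + 6*100)*(-42) = (1/2 + 832) + (15 + 600)*(-42) = 1665/2 + 615*(-42) = 1665/2 - 25830 = -49995/2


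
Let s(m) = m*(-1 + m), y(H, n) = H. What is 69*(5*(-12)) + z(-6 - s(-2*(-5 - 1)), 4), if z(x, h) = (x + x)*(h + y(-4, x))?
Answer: -4140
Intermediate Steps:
z(x, h) = 2*x*(-4 + h) (z(x, h) = (x + x)*(h - 4) = (2*x)*(-4 + h) = 2*x*(-4 + h))
69*(5*(-12)) + z(-6 - s(-2*(-5 - 1)), 4) = 69*(5*(-12)) + 2*(-6 - (-2*(-5 - 1))*(-1 - 2*(-5 - 1)))*(-4 + 4) = 69*(-60) + 2*(-6 - (-2*(-6))*(-1 - 2*(-6)))*0 = -4140 + 2*(-6 - 12*(-1 + 12))*0 = -4140 + 2*(-6 - 12*11)*0 = -4140 + 2*(-6 - 1*132)*0 = -4140 + 2*(-6 - 132)*0 = -4140 + 2*(-138)*0 = -4140 + 0 = -4140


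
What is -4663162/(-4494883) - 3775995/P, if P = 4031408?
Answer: 1826452858511/18120707285264 ≈ 0.10079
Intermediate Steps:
-4663162/(-4494883) - 3775995/P = -4663162/(-4494883) - 3775995/4031408 = -4663162*(-1/4494883) - 3775995*1/4031408 = 4663162/4494883 - 3775995/4031408 = 1826452858511/18120707285264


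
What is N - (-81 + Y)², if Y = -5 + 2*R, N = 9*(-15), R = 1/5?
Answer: -186559/25 ≈ -7462.4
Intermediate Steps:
R = ⅕ ≈ 0.20000
N = -135
Y = -23/5 (Y = -5 + 2*(⅕) = -5 + ⅖ = -23/5 ≈ -4.6000)
N - (-81 + Y)² = -135 - (-81 - 23/5)² = -135 - (-428/5)² = -135 - 1*183184/25 = -135 - 183184/25 = -186559/25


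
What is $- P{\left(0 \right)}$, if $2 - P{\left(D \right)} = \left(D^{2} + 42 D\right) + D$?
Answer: $-2$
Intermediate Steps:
$P{\left(D \right)} = 2 - D^{2} - 43 D$ ($P{\left(D \right)} = 2 - \left(\left(D^{2} + 42 D\right) + D\right) = 2 - \left(D^{2} + 43 D\right) = 2 - D^{2} - 43 D$)
$- P{\left(0 \right)} = - (2 - 0^{2} - 0) = - (2 - 0 + 0) = - (2 + 0 + 0) = \left(-1\right) 2 = -2$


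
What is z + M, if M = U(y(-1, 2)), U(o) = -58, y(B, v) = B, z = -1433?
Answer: -1491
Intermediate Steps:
M = -58
z + M = -1433 - 58 = -1491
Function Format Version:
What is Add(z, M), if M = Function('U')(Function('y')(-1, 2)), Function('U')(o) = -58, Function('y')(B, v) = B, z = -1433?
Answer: -1491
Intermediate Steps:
M = -58
Add(z, M) = Add(-1433, -58) = -1491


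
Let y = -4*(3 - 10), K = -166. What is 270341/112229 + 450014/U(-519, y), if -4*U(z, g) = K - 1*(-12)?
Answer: 101030058669/8641633 ≈ 11691.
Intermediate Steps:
y = 28 (y = -4*(-7) = 28)
U(z, g) = 77/2 (U(z, g) = -(-166 - 1*(-12))/4 = -(-166 + 12)/4 = -¼*(-154) = 77/2)
270341/112229 + 450014/U(-519, y) = 270341/112229 + 450014/(77/2) = 270341*(1/112229) + 450014*(2/77) = 270341/112229 + 900028/77 = 101030058669/8641633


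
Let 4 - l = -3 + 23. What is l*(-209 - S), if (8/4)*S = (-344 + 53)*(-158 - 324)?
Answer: 1125440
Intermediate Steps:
S = 70131 (S = ((-344 + 53)*(-158 - 324))/2 = (-291*(-482))/2 = (1/2)*140262 = 70131)
l = -16 (l = 4 - (-3 + 23) = 4 - 1*20 = 4 - 20 = -16)
l*(-209 - S) = -16*(-209 - 1*70131) = -16*(-209 - 70131) = -16*(-70340) = 1125440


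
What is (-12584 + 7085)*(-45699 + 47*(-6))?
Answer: 252849519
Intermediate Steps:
(-12584 + 7085)*(-45699 + 47*(-6)) = -5499*(-45699 - 282) = -5499*(-45981) = 252849519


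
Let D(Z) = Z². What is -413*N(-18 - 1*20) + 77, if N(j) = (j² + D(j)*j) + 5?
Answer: 22063776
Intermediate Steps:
N(j) = 5 + j² + j³ (N(j) = (j² + j²*j) + 5 = (j² + j³) + 5 = 5 + j² + j³)
-413*N(-18 - 1*20) + 77 = -413*(5 + (-18 - 1*20)² + (-18 - 1*20)³) + 77 = -413*(5 + (-18 - 20)² + (-18 - 20)³) + 77 = -413*(5 + (-38)² + (-38)³) + 77 = -413*(5 + 1444 - 54872) + 77 = -413*(-53423) + 77 = 22063699 + 77 = 22063776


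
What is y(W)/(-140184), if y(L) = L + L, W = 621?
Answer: -23/2596 ≈ -0.0088598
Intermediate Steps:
y(L) = 2*L
y(W)/(-140184) = (2*621)/(-140184) = 1242*(-1/140184) = -23/2596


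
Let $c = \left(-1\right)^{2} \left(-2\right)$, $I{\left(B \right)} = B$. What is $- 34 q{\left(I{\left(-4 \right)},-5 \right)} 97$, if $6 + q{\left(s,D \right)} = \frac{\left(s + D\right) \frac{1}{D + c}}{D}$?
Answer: $\frac{722262}{35} \approx 20636.0$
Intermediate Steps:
$c = -2$ ($c = 1 \left(-2\right) = -2$)
$q{\left(s,D \right)} = -6 + \frac{D + s}{D \left(-2 + D\right)}$ ($q{\left(s,D \right)} = -6 + \frac{\left(s + D\right) \frac{1}{D - 2}}{D} = -6 + \frac{\left(D + s\right) \frac{1}{-2 + D}}{D} = -6 + \frac{\frac{1}{-2 + D} \left(D + s\right)}{D} = -6 + \frac{D + s}{D \left(-2 + D\right)}$)
$- 34 q{\left(I{\left(-4 \right)},-5 \right)} 97 = - 34 \frac{-4 - 6 \left(-5\right)^{2} + 13 \left(-5\right)}{\left(-5\right) \left(-2 - 5\right)} 97 = - 34 \left(- \frac{-4 - 150 - 65}{5 \left(-7\right)}\right) 97 = - 34 \left(\left(- \frac{1}{5}\right) \left(- \frac{1}{7}\right) \left(-4 - 150 - 65\right)\right) 97 = - 34 \left(\left(- \frac{1}{5}\right) \left(- \frac{1}{7}\right) \left(-219\right)\right) 97 = \left(-34\right) \left(- \frac{219}{35}\right) 97 = \frac{7446}{35} \cdot 97 = \frac{722262}{35}$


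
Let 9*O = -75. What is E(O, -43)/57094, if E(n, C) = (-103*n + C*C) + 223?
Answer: 8791/171282 ≈ 0.051325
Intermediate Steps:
O = -25/3 (O = (1/9)*(-75) = -25/3 ≈ -8.3333)
E(n, C) = 223 + C**2 - 103*n (E(n, C) = (-103*n + C**2) + 223 = (C**2 - 103*n) + 223 = 223 + C**2 - 103*n)
E(O, -43)/57094 = (223 + (-43)**2 - 103*(-25/3))/57094 = (223 + 1849 + 2575/3)*(1/57094) = (8791/3)*(1/57094) = 8791/171282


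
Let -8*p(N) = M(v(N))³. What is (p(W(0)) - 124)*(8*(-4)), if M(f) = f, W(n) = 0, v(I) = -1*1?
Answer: 3964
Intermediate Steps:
v(I) = -1
p(N) = ⅛ (p(N) = -⅛*(-1)³ = -⅛*(-1) = ⅛)
(p(W(0)) - 124)*(8*(-4)) = (⅛ - 124)*(8*(-4)) = -991/8*(-32) = 3964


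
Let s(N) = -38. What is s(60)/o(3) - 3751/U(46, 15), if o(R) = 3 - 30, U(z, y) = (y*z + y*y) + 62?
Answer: -64151/26379 ≈ -2.4319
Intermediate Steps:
U(z, y) = 62 + y**2 + y*z (U(z, y) = (y*z + y**2) + 62 = (y**2 + y*z) + 62 = 62 + y**2 + y*z)
o(R) = -27
s(60)/o(3) - 3751/U(46, 15) = -38/(-27) - 3751/(62 + 15**2 + 15*46) = -38*(-1/27) - 3751/(62 + 225 + 690) = 38/27 - 3751/977 = -64151/26379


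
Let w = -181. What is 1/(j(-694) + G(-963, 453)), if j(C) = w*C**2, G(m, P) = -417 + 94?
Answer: -1/87176439 ≈ -1.1471e-8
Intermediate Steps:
G(m, P) = -323
j(C) = -181*C**2
1/(j(-694) + G(-963, 453)) = 1/(-181*(-694)**2 - 323) = 1/(-181*481636 - 323) = 1/(-87176116 - 323) = 1/(-87176439) = -1/87176439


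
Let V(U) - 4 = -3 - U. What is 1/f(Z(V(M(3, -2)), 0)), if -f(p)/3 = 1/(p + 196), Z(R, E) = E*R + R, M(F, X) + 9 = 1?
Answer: -205/3 ≈ -68.333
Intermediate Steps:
M(F, X) = -8 (M(F, X) = -9 + 1 = -8)
V(U) = 1 - U (V(U) = 4 + (-3 - U) = 1 - U)
Z(R, E) = R + E*R
f(p) = -3/(196 + p) (f(p) = -3/(p + 196) = -3/(196 + p))
1/f(Z(V(M(3, -2)), 0)) = 1/(-3/(196 + (1 - 1*(-8))*(1 + 0))) = 1/(-3/(196 + (1 + 8)*1)) = 1/(-3/(196 + 9*1)) = 1/(-3/(196 + 9)) = 1/(-3/205) = -205/3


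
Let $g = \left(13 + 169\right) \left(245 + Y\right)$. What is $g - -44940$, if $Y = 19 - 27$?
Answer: $88074$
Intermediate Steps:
$Y = -8$ ($Y = 19 - 27 = -8$)
$g = 43134$ ($g = \left(13 + 169\right) \left(245 - 8\right) = 182 \cdot 237 = 43134$)
$g - -44940 = 43134 - -44940 = 43134 + 44940 = 88074$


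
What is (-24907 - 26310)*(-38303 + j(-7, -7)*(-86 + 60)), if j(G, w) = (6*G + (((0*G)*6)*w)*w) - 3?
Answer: 1901840861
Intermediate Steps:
j(G, w) = -3 + 6*G (j(G, w) = (6*G + ((0*6)*w)*w) - 3 = (6*G + (0*w)*w) - 3 = (6*G + 0*w) - 3 = (6*G + 0) - 3 = 6*G - 3 = -3 + 6*G)
(-24907 - 26310)*(-38303 + j(-7, -7)*(-86 + 60)) = (-24907 - 26310)*(-38303 + (-3 + 6*(-7))*(-86 + 60)) = -51217*(-38303 + (-3 - 42)*(-26)) = -51217*(-38303 - 45*(-26)) = -51217*(-38303 + 1170) = -51217*(-37133) = 1901840861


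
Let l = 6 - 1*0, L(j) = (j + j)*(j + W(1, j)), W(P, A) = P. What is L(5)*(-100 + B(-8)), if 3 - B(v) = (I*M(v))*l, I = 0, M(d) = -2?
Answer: -5820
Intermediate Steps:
L(j) = 2*j*(1 + j) (L(j) = (j + j)*(j + 1) = (2*j)*(1 + j) = 2*j*(1 + j))
l = 6 (l = 6 + 0 = 6)
B(v) = 3 (B(v) = 3 - 0*(-2)*6 = 3 - 0*6 = 3 - 1*0 = 3 + 0 = 3)
L(5)*(-100 + B(-8)) = (2*5*(1 + 5))*(-100 + 3) = (2*5*6)*(-97) = 60*(-97) = -5820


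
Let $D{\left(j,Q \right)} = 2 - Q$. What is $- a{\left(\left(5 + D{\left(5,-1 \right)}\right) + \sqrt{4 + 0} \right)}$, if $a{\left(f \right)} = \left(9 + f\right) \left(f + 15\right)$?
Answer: $-475$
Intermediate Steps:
$a{\left(f \right)} = \left(9 + f\right) \left(15 + f\right)$
$- a{\left(\left(5 + D{\left(5,-1 \right)}\right) + \sqrt{4 + 0} \right)} = - (135 + \left(\left(5 + \left(2 - -1\right)\right) + \sqrt{4 + 0}\right)^{2} + 24 \left(\left(5 + \left(2 - -1\right)\right) + \sqrt{4 + 0}\right)) = - (135 + \left(\left(5 + \left(2 + 1\right)\right) + \sqrt{4}\right)^{2} + 24 \left(\left(5 + \left(2 + 1\right)\right) + \sqrt{4}\right)) = - (135 + \left(\left(5 + 3\right) + 2\right)^{2} + 24 \left(\left(5 + 3\right) + 2\right)) = - (135 + \left(8 + 2\right)^{2} + 24 \left(8 + 2\right)) = - (135 + 10^{2} + 24 \cdot 10) = - (135 + 100 + 240) = \left(-1\right) 475 = -475$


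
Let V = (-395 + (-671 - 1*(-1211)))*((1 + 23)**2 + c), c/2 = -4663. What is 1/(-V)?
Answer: 1/1268750 ≈ 7.8818e-7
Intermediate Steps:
c = -9326 (c = 2*(-4663) = -9326)
V = -1268750 (V = (-395 + (-671 - 1*(-1211)))*((1 + 23)**2 - 9326) = (-395 + (-671 + 1211))*(24**2 - 9326) = (-395 + 540)*(576 - 9326) = 145*(-8750) = -1268750)
1/(-V) = 1/(-1*(-1268750)) = 1/1268750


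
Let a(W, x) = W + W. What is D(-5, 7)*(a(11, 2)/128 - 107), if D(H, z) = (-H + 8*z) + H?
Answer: -47859/8 ≈ -5982.4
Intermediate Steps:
a(W, x) = 2*W
D(H, z) = 8*z
D(-5, 7)*(a(11, 2)/128 - 107) = (8*7)*((2*11)/128 - 107) = 56*(22*(1/128) - 107) = 56*(11/64 - 107) = 56*(-6837/64) = -47859/8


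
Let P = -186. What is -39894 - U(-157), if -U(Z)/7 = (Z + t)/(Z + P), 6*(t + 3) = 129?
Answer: -3909335/98 ≈ -39891.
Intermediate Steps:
t = 37/2 (t = -3 + (⅙)*129 = -3 + 43/2 = 37/2 ≈ 18.500)
U(Z) = -7*(37/2 + Z)/(-186 + Z) (U(Z) = -7*(Z + 37/2)/(Z - 186) = -7*(37/2 + Z)/(-186 + Z))
-39894 - U(-157) = -39894 - 7*(-37 - 2*(-157))/(2*(-186 - 157)) = -39894 - 7*(-37 + 314)/(2*(-343)) = -39894 - 7*(-1)*277/(2*343) = -39894 - 1*(-277/98) = -39894 + 277/98 = -3909335/98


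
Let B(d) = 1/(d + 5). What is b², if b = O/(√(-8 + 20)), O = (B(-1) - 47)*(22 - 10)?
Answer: 104907/4 ≈ 26227.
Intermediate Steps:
B(d) = 1/(5 + d)
O = -561 (O = (1/(5 - 1) - 47)*(22 - 10) = (1/4 - 47)*12 = (¼ - 47)*12 = -187/4*12 = -561)
b = -187*√3/2 (b = -561/√(-8 + 20) = -561*√3/6 = -187*√3/2 ≈ -161.95)
b² = (-187*√3/2)² = 104907/4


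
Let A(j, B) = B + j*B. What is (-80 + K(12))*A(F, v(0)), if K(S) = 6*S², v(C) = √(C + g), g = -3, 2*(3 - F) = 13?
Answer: -1960*I*√3 ≈ -3394.8*I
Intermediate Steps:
F = -7/2 (F = 3 - ½*13 = 3 - 13/2 = -7/2 ≈ -3.5000)
v(C) = √(-3 + C) (v(C) = √(C - 3) = √(-3 + C))
A(j, B) = B + B*j
(-80 + K(12))*A(F, v(0)) = (-80 + 6*12²)*(√(-3 + 0)*(1 - 7/2)) = (-80 + 6*144)*(√(-3)*(-5/2)) = (-80 + 864)*((I*√3)*(-5/2)) = 784*(-5*I*√3/2) = -1960*I*√3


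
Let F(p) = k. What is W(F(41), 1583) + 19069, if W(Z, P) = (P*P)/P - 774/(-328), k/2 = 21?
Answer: 3387315/164 ≈ 20654.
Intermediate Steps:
k = 42 (k = 2*21 = 42)
F(p) = 42
W(Z, P) = 387/164 + P (W(Z, P) = P²/P - 774*(-1/328) = P + 387/164 = 387/164 + P)
W(F(41), 1583) + 19069 = (387/164 + 1583) + 19069 = 259999/164 + 19069 = 3387315/164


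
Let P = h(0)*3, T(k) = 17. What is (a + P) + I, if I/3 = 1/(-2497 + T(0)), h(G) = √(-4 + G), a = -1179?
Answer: -2923923/2480 + 6*I ≈ -1179.0 + 6.0*I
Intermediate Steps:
I = -3/2480 (I = 3/(-2497 + 17) = 3/(-2480) = 3*(-1/2480) = -3/2480 ≈ -0.0012097)
P = 6*I (P = √(-4 + 0)*3 = √(-4)*3 = (2*I)*3 = 6*I ≈ 6.0*I)
(a + P) + I = (-1179 + 6*I) - 3/2480 = -2923923/2480 + 6*I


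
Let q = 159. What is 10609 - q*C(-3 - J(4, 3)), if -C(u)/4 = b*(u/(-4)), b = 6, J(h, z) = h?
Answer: 17287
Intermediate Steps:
C(u) = 6*u (C(u) = -24*u/(-4) = -24*u*(-¼) = -24*(-u/4) = -(-6)*u = 6*u)
10609 - q*C(-3 - J(4, 3)) = 10609 - 159*6*(-3 - 1*4) = 10609 - 159*6*(-3 - 4) = 10609 - 159*6*(-7) = 10609 - 159*(-42) = 10609 - 1*(-6678) = 10609 + 6678 = 17287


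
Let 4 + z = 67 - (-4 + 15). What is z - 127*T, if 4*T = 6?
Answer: -277/2 ≈ -138.50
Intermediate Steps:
T = 3/2 (T = (¼)*6 = 3/2 ≈ 1.5000)
z = 52 (z = -4 + (67 - (-4 + 15)) = -4 + (67 - 1*11) = -4 + (67 - 11) = -4 + 56 = 52)
z - 127*T = 52 - 127*3/2 = 52 - 381/2 = -277/2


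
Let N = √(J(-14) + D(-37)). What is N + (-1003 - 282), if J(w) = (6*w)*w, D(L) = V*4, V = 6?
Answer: -1285 + 20*√3 ≈ -1250.4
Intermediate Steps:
D(L) = 24 (D(L) = 6*4 = 24)
J(w) = 6*w²
N = 20*√3 (N = √(6*(-14)² + 24) = √(6*196 + 24) = √(1176 + 24) = √1200 = 20*√3 ≈ 34.641)
N + (-1003 - 282) = 20*√3 + (-1003 - 282) = 20*√3 - 1285 = -1285 + 20*√3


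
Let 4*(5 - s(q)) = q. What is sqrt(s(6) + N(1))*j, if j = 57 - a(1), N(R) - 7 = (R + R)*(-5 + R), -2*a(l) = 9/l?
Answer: 123*sqrt(10)/4 ≈ 97.240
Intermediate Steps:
s(q) = 5 - q/4
a(l) = -9/(2*l)
N(R) = 7 + 2*R*(-5 + R) (N(R) = 7 + (R + R)*(-5 + R) = 7 + (2*R)*(-5 + R) = 7 + 2*R*(-5 + R))
j = 123/2 (j = 57 - (-9)/(2*1) = 57 - (-9)/2 = 57 - 1*(-9/2) = 57 + 9/2 = 123/2 ≈ 61.500)
sqrt(s(6) + N(1))*j = sqrt((5 - 1/4*6) + (7 - 10*1 + 2*1**2))*(123/2) = sqrt((5 - 3/2) + (7 - 10 + 2*1))*(123/2) = sqrt(7/2 + (7 - 10 + 2))*(123/2) = sqrt(7/2 - 1)*(123/2) = sqrt(5/2)*(123/2) = (sqrt(10)/2)*(123/2) = 123*sqrt(10)/4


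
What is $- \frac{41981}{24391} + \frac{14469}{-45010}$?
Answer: $- \frac{320354027}{156834130} \approx -2.0426$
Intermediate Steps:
$- \frac{41981}{24391} + \frac{14469}{-45010} = \left(-41981\right) \frac{1}{24391} + 14469 \left(- \frac{1}{45010}\right) = - \frac{41981}{24391} - \frac{2067}{6430} = - \frac{320354027}{156834130}$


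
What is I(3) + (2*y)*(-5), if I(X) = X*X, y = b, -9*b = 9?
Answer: 19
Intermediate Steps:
b = -1 (b = -1/9*9 = -1)
y = -1
I(X) = X**2
I(3) + (2*y)*(-5) = 3**2 + (2*(-1))*(-5) = 9 - 2*(-5) = 9 + 10 = 19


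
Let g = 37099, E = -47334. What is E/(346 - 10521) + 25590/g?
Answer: 2016422316/377482325 ≈ 5.3418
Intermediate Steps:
E/(346 - 10521) + 25590/g = -47334/(346 - 10521) + 25590/37099 = -47334/(-10175) + 25590*(1/37099) = -47334*(-1/10175) + 25590/37099 = 47334/10175 + 25590/37099 = 2016422316/377482325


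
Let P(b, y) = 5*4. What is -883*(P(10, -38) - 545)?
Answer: 463575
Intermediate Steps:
P(b, y) = 20
-883*(P(10, -38) - 545) = -883*(20 - 545) = -883*(-525) = 463575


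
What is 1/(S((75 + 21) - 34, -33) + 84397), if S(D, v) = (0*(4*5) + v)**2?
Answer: 1/85486 ≈ 1.1698e-5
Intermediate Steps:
S(D, v) = v**2 (S(D, v) = (0*20 + v)**2 = (0 + v)**2 = v**2)
1/(S((75 + 21) - 34, -33) + 84397) = 1/((-33)**2 + 84397) = 1/(1089 + 84397) = 1/85486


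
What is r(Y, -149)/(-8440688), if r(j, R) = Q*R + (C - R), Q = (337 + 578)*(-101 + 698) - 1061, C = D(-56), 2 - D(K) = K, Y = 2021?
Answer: 81233699/8440688 ≈ 9.6241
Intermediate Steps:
D(K) = 2 - K
C = 58 (C = 2 - 1*(-56) = 2 + 56 = 58)
Q = 545194 (Q = 915*597 - 1061 = 546255 - 1061 = 545194)
r(j, R) = 58 + 545193*R (r(j, R) = 545194*R + (58 - R) = 58 + 545193*R)
r(Y, -149)/(-8440688) = (58 + 545193*(-149))/(-8440688) = (58 - 81233757)*(-1/8440688) = -81233699*(-1/8440688) = 81233699/8440688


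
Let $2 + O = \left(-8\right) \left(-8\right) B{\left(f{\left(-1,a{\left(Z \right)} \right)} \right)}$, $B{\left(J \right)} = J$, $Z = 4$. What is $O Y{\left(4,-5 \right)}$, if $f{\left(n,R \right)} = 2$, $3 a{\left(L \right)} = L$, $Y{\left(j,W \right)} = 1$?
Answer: $126$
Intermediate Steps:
$a{\left(L \right)} = \frac{L}{3}$
$O = 126$ ($O = -2 + \left(-8\right) \left(-8\right) 2 = -2 + 64 \cdot 2 = -2 + 128 = 126$)
$O Y{\left(4,-5 \right)} = 126 \cdot 1 = 126$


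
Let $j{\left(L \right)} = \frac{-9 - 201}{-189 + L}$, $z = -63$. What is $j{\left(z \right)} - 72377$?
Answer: $- \frac{434257}{6} \approx -72376.0$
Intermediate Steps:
$j{\left(L \right)} = - \frac{210}{-189 + L}$
$j{\left(z \right)} - 72377 = - \frac{210}{-189 - 63} - 72377 = - \frac{210}{-252} - 72377 = \left(-210\right) \left(- \frac{1}{252}\right) - 72377 = \frac{5}{6} - 72377 = - \frac{434257}{6}$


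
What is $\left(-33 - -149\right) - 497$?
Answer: $-381$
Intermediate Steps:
$\left(-33 - -149\right) - 497 = \left(-33 + 149\right) - 497 = 116 - 497 = -381$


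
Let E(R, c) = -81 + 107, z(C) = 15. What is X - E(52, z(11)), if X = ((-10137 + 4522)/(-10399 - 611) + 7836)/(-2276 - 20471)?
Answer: -1319567239/50088894 ≈ -26.345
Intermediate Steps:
E(R, c) = 26
X = -17255995/50088894 (X = (-5615/(-11010) + 7836)/(-22747) = (-5615*(-1/11010) + 7836)*(-1/22747) = (1123/2202 + 7836)*(-1/22747) = (17255995/2202)*(-1/22747) = -17255995/50088894 ≈ -0.34451)
X - E(52, z(11)) = -17255995/50088894 - 1*26 = -17255995/50088894 - 26 = -1319567239/50088894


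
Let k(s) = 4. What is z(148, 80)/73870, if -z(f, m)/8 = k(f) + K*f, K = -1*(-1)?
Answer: -608/36935 ≈ -0.016461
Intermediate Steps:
K = 1
z(f, m) = -32 - 8*f (z(f, m) = -8*(4 + 1*f) = -8*(4 + f) = -32 - 8*f)
z(148, 80)/73870 = (-32 - 8*148)/73870 = (-32 - 1184)*(1/73870) = -1216*1/73870 = -608/36935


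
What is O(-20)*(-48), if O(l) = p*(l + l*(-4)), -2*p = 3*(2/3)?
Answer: 2880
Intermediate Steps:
p = -1 (p = -3*2/3/2 = -3*2*(⅓)/2 = -3*2/(2*3) = -½*2 = -1)
O(l) = 3*l (O(l) = -(l + l*(-4)) = -(l - 4*l) = -(-3)*l = 3*l)
O(-20)*(-48) = (3*(-20))*(-48) = -60*(-48) = 2880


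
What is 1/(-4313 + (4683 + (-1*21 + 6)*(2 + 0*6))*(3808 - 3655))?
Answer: 1/707596 ≈ 1.4132e-6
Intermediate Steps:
1/(-4313 + (4683 + (-1*21 + 6)*(2 + 0*6))*(3808 - 3655)) = 1/(-4313 + (4683 + (-21 + 6)*(2 + 0))*153) = 1/(-4313 + (4683 - 15*2)*153) = 1/(-4313 + (4683 - 30)*153) = 1/(-4313 + 4653*153) = 1/(-4313 + 711909) = 1/707596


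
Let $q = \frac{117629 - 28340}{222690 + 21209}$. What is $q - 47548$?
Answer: $- \frac{11596820363}{243899} \approx -47548.0$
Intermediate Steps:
$q = \frac{89289}{243899} \approx 0.36609$
$q - 47548 = \frac{89289}{243899} - 47548 = - \frac{11596820363}{243899}$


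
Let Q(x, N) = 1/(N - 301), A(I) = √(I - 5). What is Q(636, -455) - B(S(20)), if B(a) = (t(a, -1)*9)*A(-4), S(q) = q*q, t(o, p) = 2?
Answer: -1/756 - 54*I ≈ -0.0013228 - 54.0*I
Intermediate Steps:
A(I) = √(-5 + I)
S(q) = q²
B(a) = 54*I (B(a) = (2*9)*√(-5 - 4) = 18*√(-9) = 18*(3*I) = 54*I)
Q(x, N) = 1/(-301 + N)
Q(636, -455) - B(S(20)) = 1/(-301 - 455) - 54*I = 1/(-756) - 54*I = -1/756 - 54*I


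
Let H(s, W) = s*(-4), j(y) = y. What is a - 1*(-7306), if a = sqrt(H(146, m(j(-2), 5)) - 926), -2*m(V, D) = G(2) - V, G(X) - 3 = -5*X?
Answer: 7306 + I*sqrt(1510) ≈ 7306.0 + 38.859*I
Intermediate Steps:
G(X) = 3 - 5*X
m(V, D) = 7/2 + V/2 (m(V, D) = -((3 - 5*2) - V)/2 = -((3 - 10) - V)/2 = -(-7 - V)/2 = 7/2 + V/2)
H(s, W) = -4*s
a = I*sqrt(1510) (a = sqrt(-4*146 - 926) = sqrt(-584 - 926) = sqrt(-1510) = I*sqrt(1510) ≈ 38.859*I)
a - 1*(-7306) = I*sqrt(1510) - 1*(-7306) = I*sqrt(1510) + 7306 = 7306 + I*sqrt(1510)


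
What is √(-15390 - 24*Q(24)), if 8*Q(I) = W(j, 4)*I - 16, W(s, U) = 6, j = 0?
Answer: I*√15774 ≈ 125.59*I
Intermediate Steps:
Q(I) = -2 + 3*I/4 (Q(I) = (6*I - 16)/8 = (-16 + 6*I)/8 = -2 + 3*I/4)
√(-15390 - 24*Q(24)) = √(-15390 - 24*(-2 + (¾)*24)) = √(-15390 - 24*(-2 + 18)) = √(-15390 - 24*16) = √(-15390 - 384) = √(-15774) = I*√15774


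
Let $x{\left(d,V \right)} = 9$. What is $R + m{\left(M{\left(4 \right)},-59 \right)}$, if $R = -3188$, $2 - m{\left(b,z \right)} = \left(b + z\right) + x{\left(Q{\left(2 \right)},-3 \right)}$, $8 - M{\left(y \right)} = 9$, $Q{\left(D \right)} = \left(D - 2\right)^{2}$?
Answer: $-3135$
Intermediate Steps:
$Q{\left(D \right)} = \left(-2 + D\right)^{2}$
$M{\left(y \right)} = -1$ ($M{\left(y \right)} = 8 - 9 = -1$)
$m{\left(b,z \right)} = -7 - b - z$ ($m{\left(b,z \right)} = 2 - \left(\left(b + z\right) + 9\right) = 2 - \left(9 + b + z\right) = -7 - b - z$)
$R + m{\left(M{\left(4 \right)},-59 \right)} = -3188 - -53 = -3188 + \left(-7 + 1 + 59\right) = -3188 + 53 = -3135$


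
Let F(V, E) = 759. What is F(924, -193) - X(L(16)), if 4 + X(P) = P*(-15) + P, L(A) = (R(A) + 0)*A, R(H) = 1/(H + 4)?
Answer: 3871/5 ≈ 774.20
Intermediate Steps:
R(H) = 1/(4 + H)
L(A) = A/(4 + A) (L(A) = (1/(4 + A) + 0)*A = A/(4 + A))
X(P) = -4 - 14*P (X(P) = -4 + (P*(-15) + P) = -4 + (-15*P + P) = -4 - 14*P)
F(924, -193) - X(L(16)) = 759 - (-4 - 224/(4 + 16)) = 759 - (-4 - 224/20) = 759 - (-4 - 14*⅘) = 759 - (-4 - 56/5) = 759 - 1*(-76/5) = 759 + 76/5 = 3871/5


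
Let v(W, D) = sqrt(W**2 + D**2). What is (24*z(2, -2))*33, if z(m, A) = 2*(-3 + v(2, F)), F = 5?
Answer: -4752 + 1584*sqrt(29) ≈ 3778.1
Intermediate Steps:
v(W, D) = sqrt(D**2 + W**2)
z(m, A) = -6 + 2*sqrt(29) (z(m, A) = 2*(-3 + sqrt(5**2 + 2**2)) = 2*(-3 + sqrt(25 + 4)) = 2*(-3 + sqrt(29)) = -6 + 2*sqrt(29))
(24*z(2, -2))*33 = (24*(-6 + 2*sqrt(29)))*33 = (-144 + 48*sqrt(29))*33 = -4752 + 1584*sqrt(29)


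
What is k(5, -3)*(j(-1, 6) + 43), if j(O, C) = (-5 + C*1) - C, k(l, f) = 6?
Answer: 228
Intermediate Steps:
j(O, C) = -5 (j(O, C) = (-5 + C) - C = -5)
k(5, -3)*(j(-1, 6) + 43) = 6*(-5 + 43) = 6*38 = 228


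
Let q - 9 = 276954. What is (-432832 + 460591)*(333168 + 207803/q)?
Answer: 44938127877869/4859 ≈ 9.2484e+9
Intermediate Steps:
q = 276963 (q = 9 + 276954 = 276963)
(-432832 + 460591)*(333168 + 207803/q) = (-432832 + 460591)*(333168 + 207803/276963) = 27759*(333168 + 207803*(1/276963)) = 27759*(333168 + 10937/14577) = 27759*(4856600873/14577) = 44938127877869/4859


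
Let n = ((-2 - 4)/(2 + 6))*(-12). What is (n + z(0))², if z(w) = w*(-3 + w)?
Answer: 81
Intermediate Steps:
n = 9 (n = -6/8*(-12) = -6*⅛*(-12) = -¾*(-12) = 9)
(n + z(0))² = (9 + 0*(-3 + 0))² = (9 + 0*(-3))² = (9 + 0)² = 9² = 81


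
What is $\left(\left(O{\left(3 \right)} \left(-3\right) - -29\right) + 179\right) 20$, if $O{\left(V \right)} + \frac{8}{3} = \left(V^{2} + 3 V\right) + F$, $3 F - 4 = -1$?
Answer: $3180$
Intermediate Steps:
$F = 1$ ($F = \frac{4}{3} + \frac{1}{3} \left(-1\right) = \frac{4}{3} - \frac{1}{3} = 1$)
$O{\left(V \right)} = - \frac{5}{3} + V^{2} + 3 V$ ($O{\left(V \right)} = - \frac{8}{3} + \left(\left(V^{2} + 3 V\right) + 1\right) = - \frac{8}{3} + \left(1 + V^{2} + 3 V\right) = - \frac{5}{3} + V^{2} + 3 V$)
$\left(\left(O{\left(3 \right)} \left(-3\right) - -29\right) + 179\right) 20 = \left(\left(\left(- \frac{5}{3} + 3^{2} + 3 \cdot 3\right) \left(-3\right) - -29\right) + 179\right) 20 = \left(\left(\left(- \frac{5}{3} + 9 + 9\right) \left(-3\right) + 29\right) + 179\right) 20 = \left(\left(\frac{49}{3} \left(-3\right) + 29\right) + 179\right) 20 = \left(\left(-49 + 29\right) + 179\right) 20 = \left(-20 + 179\right) 20 = 159 \cdot 20 = 3180$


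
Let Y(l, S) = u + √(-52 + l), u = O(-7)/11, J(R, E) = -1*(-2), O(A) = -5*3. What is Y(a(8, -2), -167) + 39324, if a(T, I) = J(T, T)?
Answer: 432549/11 + 5*I*√2 ≈ 39323.0 + 7.0711*I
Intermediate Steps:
O(A) = -15
J(R, E) = 2
u = -15/11 ≈ -1.3636
a(T, I) = 2
Y(l, S) = -15/11 + √(-52 + l)
Y(a(8, -2), -167) + 39324 = (-15/11 + √(-52 + 2)) + 39324 = (-15/11 + √(-50)) + 39324 = (-15/11 + 5*I*√2) + 39324 = 432549/11 + 5*I*√2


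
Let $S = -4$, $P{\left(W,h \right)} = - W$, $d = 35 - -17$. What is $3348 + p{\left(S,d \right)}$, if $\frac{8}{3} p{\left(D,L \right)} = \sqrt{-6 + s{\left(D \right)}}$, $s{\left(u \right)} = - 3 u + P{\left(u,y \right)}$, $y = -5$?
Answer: $3348 + \frac{3 \sqrt{10}}{8} \approx 3349.2$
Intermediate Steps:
$d = 52$ ($d = 35 + 17 = 52$)
$s{\left(u \right)} = - 4 u$ ($s{\left(u \right)} = - 3 u - u = - 4 u$)
$p{\left(D,L \right)} = \frac{3 \sqrt{-6 - 4 D}}{8}$
$3348 + p{\left(S,d \right)} = 3348 + \frac{3 \sqrt{-6 - -16}}{8} = 3348 + \frac{3 \sqrt{-6 + 16}}{8} = 3348 + \frac{3 \sqrt{10}}{8}$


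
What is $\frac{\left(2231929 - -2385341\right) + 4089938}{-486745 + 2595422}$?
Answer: $\frac{8707208}{2108677} \approx 4.1292$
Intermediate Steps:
$\frac{\left(2231929 - -2385341\right) + 4089938}{-486745 + 2595422} = \frac{\left(2231929 + 2385341\right) + 4089938}{2108677} = \left(4617270 + 4089938\right) \frac{1}{2108677} = 8707208 \cdot \frac{1}{2108677} = \frac{8707208}{2108677}$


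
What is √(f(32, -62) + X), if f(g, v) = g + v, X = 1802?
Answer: 2*√443 ≈ 42.095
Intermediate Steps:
√(f(32, -62) + X) = √((32 - 62) + 1802) = √(-30 + 1802) = √1772 = 2*√443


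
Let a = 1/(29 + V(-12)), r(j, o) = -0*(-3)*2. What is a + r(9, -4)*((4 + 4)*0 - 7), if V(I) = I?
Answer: 1/17 ≈ 0.058824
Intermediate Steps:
r(j, o) = 0 (r(j, o) = -0*2 = -1*0 = 0)
a = 1/17 (a = 1/(29 - 12) = 1/17 ≈ 0.058824)
a + r(9, -4)*((4 + 4)*0 - 7) = 1/17 + 0*((4 + 4)*0 - 7) = 1/17 + 0*(8*0 - 7) = 1/17 + 0*(0 - 7) = 1/17 + 0*(-7) = 1/17 + 0 = 1/17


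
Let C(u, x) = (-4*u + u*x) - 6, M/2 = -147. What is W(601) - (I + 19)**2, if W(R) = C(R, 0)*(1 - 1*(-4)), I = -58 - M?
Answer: -77075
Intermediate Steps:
M = -294 (M = 2*(-147) = -294)
I = 236 (I = -58 - 1*(-294) = -58 + 294 = 236)
C(u, x) = -6 - 4*u + u*x
W(R) = -30 - 20*R (W(R) = (-6 - 4*R + R*0)*(1 - 1*(-4)) = (-6 - 4*R + 0)*(1 + 4) = (-6 - 4*R)*5 = -30 - 20*R)
W(601) - (I + 19)**2 = (-30 - 20*601) - (236 + 19)**2 = (-30 - 12020) - 1*255**2 = -12050 - 1*65025 = -12050 - 65025 = -77075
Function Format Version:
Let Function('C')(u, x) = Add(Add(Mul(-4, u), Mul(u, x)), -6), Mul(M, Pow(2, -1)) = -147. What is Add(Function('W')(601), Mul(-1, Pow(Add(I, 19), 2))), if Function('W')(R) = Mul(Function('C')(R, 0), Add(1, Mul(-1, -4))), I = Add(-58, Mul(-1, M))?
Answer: -77075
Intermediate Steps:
M = -294 (M = Mul(2, -147) = -294)
I = 236 (I = Add(-58, Mul(-1, -294)) = Add(-58, 294) = 236)
Function('C')(u, x) = Add(-6, Mul(-4, u), Mul(u, x))
Function('W')(R) = Add(-30, Mul(-20, R)) (Function('W')(R) = Mul(Add(-6, Mul(-4, R), Mul(R, 0)), Add(1, Mul(-1, -4))) = Mul(Add(-6, Mul(-4, R), 0), Add(1, 4)) = Mul(Add(-6, Mul(-4, R)), 5) = Add(-30, Mul(-20, R)))
Add(Function('W')(601), Mul(-1, Pow(Add(I, 19), 2))) = Add(Add(-30, Mul(-20, 601)), Mul(-1, Pow(Add(236, 19), 2))) = Add(Add(-30, -12020), Mul(-1, Pow(255, 2))) = Add(-12050, Mul(-1, 65025)) = Add(-12050, -65025) = -77075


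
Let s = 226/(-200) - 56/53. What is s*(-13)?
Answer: 150657/5300 ≈ 28.426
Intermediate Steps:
s = -11589/5300 (s = 226*(-1/200) - 56*1/53 = -113/100 - 56/53 = -11589/5300 ≈ -2.1866)
s*(-13) = -11589/5300*(-13) = 150657/5300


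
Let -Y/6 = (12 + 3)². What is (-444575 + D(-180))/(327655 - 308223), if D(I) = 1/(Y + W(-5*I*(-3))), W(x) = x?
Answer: -257218393/11242800 ≈ -22.879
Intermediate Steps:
Y = -1350 (Y = -6*(12 + 3)² = -6*15² = -6*225 = -1350)
D(I) = 1/(-1350 + 15*I) (D(I) = 1/(-1350 - 5*I*(-3)) = 1/(-1350 + 15*I))
(-444575 + D(-180))/(327655 - 308223) = (-444575 + 1/(15*(-90 - 180)))/(327655 - 308223) = (-444575 + (1/15)/(-270))/19432 = (-444575 + (1/15)*(-1/270))*(1/19432) = (-444575 - 1/4050)*(1/19432) = -1800528751/4050*1/19432 = -257218393/11242800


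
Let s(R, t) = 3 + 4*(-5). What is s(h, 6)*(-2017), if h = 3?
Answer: 34289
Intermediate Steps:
s(R, t) = -17 (s(R, t) = 3 - 20 = -17)
s(h, 6)*(-2017) = -17*(-2017) = 34289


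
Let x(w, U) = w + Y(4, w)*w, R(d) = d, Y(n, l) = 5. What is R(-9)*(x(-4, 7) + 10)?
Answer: 126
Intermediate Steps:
x(w, U) = 6*w (x(w, U) = w + 5*w = 6*w)
R(-9)*(x(-4, 7) + 10) = -9*(6*(-4) + 10) = -9*(-24 + 10) = -9*(-14) = 126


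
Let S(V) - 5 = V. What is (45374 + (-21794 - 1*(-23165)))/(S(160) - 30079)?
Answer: -46745/29914 ≈ -1.5626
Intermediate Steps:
S(V) = 5 + V
(45374 + (-21794 - 1*(-23165)))/(S(160) - 30079) = (45374 + (-21794 - 1*(-23165)))/((5 + 160) - 30079) = (45374 + (-21794 + 23165))/(165 - 30079) = (45374 + 1371)/(-29914) = 46745*(-1/29914) = -46745/29914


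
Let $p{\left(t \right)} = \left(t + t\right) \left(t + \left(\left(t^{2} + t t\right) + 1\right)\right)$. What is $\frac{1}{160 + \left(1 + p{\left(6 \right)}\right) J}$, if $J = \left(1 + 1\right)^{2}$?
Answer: $\frac{1}{3956} \approx 0.00025278$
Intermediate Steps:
$p{\left(t \right)} = 2 t \left(1 + t + 2 t^{2}\right)$ ($p{\left(t \right)} = 2 t \left(t + \left(\left(t^{2} + t^{2}\right) + 1\right)\right) = 2 t \left(t + \left(2 t^{2} + 1\right)\right) = 2 t \left(t + \left(1 + 2 t^{2}\right)\right) = 2 t \left(1 + t + 2 t^{2}\right)$)
$J = 4$ ($J = 2^{2} = 4$)
$\frac{1}{160 + \left(1 + p{\left(6 \right)}\right) J} = \frac{1}{160 + \left(1 + 2 \cdot 6 \left(1 + 6 + 2 \cdot 6^{2}\right)\right) 4} = \frac{1}{160 + \left(1 + 2 \cdot 6 \left(1 + 6 + 2 \cdot 36\right)\right) 4} = \frac{1}{160 + \left(1 + 2 \cdot 6 \left(1 + 6 + 72\right)\right) 4} = \frac{1}{160 + \left(1 + 2 \cdot 6 \cdot 79\right) 4} = \frac{1}{160 + \left(1 + 948\right) 4} = \frac{1}{160 + 949 \cdot 4} = \frac{1}{160 + 3796} = \frac{1}{3956}$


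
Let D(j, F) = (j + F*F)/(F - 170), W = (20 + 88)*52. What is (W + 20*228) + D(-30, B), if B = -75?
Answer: 497505/49 ≈ 10153.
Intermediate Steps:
W = 5616 (W = 108*52 = 5616)
D(j, F) = (j + F**2)/(-170 + F)
(W + 20*228) + D(-30, B) = (5616 + 20*228) + (-30 + (-75)**2)/(-170 - 75) = (5616 + 4560) + (-30 + 5625)/(-245) = 10176 - 1/245*5595 = 10176 - 1119/49 = 497505/49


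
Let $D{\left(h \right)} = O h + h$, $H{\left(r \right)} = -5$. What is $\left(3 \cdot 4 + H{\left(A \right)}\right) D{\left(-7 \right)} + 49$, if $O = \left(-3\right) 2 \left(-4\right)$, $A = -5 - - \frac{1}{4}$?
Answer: $-1176$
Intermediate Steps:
$A = - \frac{19}{4}$ ($A = -5 - \left(-1\right) \frac{1}{4} = -5 - - \frac{1}{4} = -5 + \frac{1}{4} = - \frac{19}{4} \approx -4.75$)
$O = 24$ ($O = \left(-6\right) \left(-4\right) = 24$)
$D{\left(h \right)} = 25 h$ ($D{\left(h \right)} = 24 h + h = 25 h$)
$\left(3 \cdot 4 + H{\left(A \right)}\right) D{\left(-7 \right)} + 49 = \left(3 \cdot 4 - 5\right) 25 \left(-7\right) + 49 = \left(12 - 5\right) \left(-175\right) + 49 = 7 \left(-175\right) + 49 = -1225 + 49 = -1176$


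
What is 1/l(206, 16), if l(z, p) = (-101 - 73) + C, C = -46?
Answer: -1/220 ≈ -0.0045455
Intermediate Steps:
l(z, p) = -220 (l(z, p) = (-101 - 73) - 46 = -174 - 46 = -220)
1/l(206, 16) = 1/(-220) = -1/220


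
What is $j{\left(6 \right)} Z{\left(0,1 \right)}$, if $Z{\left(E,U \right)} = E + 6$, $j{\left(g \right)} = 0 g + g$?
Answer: $36$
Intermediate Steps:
$j{\left(g \right)} = g$ ($j{\left(g \right)} = 0 + g = g$)
$Z{\left(E,U \right)} = 6 + E$
$j{\left(6 \right)} Z{\left(0,1 \right)} = 6 \left(6 + 0\right) = 6 \cdot 6 = 36$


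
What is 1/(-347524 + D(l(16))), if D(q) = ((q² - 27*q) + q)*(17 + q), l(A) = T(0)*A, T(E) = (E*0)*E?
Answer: -1/347524 ≈ -2.8775e-6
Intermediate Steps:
T(E) = 0 (T(E) = 0*E = 0)
l(A) = 0 (l(A) = 0*A = 0)
D(q) = (17 + q)*(q² - 26*q) (D(q) = (q² - 26*q)*(17 + q) = (17 + q)*(q² - 26*q))
1/(-347524 + D(l(16))) = 1/(-347524 + 0*(-442 + 0² - 9*0)) = 1/(-347524 + 0*(-442 + 0 + 0)) = 1/(-347524 + 0*(-442)) = 1/(-347524 + 0) = 1/(-347524) = -1/347524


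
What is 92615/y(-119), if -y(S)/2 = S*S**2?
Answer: 92615/3370318 ≈ 0.027480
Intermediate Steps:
y(S) = -2*S**3 (y(S) = -2*S*S**2 = -2*S**3)
92615/y(-119) = 92615/((-2*(-119)**3)) = 92615/((-2*(-1685159))) = 92615/3370318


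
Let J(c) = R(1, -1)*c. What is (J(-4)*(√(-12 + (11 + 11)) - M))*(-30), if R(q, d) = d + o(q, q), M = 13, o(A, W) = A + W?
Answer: -1560 + 120*√10 ≈ -1180.5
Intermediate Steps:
R(q, d) = d + 2*q (R(q, d) = d + (q + q) = d + 2*q)
J(c) = c (J(c) = (-1 + 2*1)*c = (-1 + 2)*c = 1*c = c)
(J(-4)*(√(-12 + (11 + 11)) - M))*(-30) = -4*(√(-12 + (11 + 11)) - 1*13)*(-30) = -4*(√(-12 + 22) - 13)*(-30) = -4*(√10 - 13)*(-30) = -4*(-13 + √10)*(-30) = (52 - 4*√10)*(-30) = -1560 + 120*√10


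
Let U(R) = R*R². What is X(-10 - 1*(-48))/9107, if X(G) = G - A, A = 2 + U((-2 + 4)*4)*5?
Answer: -2524/9107 ≈ -0.27715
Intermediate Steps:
U(R) = R³
A = 2562 (A = 2 + ((-2 + 4)*4)³*5 = 2 + (2*4)³*5 = 2 + 8³*5 = 2 + 512*5 = 2 + 2560 = 2562)
X(G) = -2562 + G (X(G) = G - 1*2562 = G - 2562 = -2562 + G)
X(-10 - 1*(-48))/9107 = (-2562 + (-10 - 1*(-48)))/9107 = (-2562 + (-10 + 48))*(1/9107) = (-2562 + 38)*(1/9107) = -2524*1/9107 = -2524/9107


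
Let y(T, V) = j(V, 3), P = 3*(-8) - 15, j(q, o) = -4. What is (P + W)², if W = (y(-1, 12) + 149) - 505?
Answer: 159201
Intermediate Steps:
P = -39 (P = -24 - 15 = -39)
y(T, V) = -4
W = -360 (W = (-4 + 149) - 505 = 145 - 505 = -360)
(P + W)² = (-39 - 360)² = (-399)² = 159201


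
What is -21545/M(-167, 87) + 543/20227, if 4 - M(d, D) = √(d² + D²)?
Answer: 4922927/2002473 + 21545*√35458/35442 ≈ 116.93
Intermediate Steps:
M(d, D) = 4 - √(D² + d²) (M(d, D) = 4 - √(d² + D²) = 4 - √(D² + d²))
-21545/M(-167, 87) + 543/20227 = -21545/(4 - √(87² + (-167)²)) + 543/20227 = -21545/(4 - √(7569 + 27889)) + 543*(1/20227) = -21545/(4 - √35458) + 543/20227 = 543/20227 - 21545/(4 - √35458)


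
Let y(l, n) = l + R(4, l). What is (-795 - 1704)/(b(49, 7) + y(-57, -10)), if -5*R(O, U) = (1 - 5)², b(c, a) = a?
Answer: 1785/38 ≈ 46.974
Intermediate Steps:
R(O, U) = -16/5 (R(O, U) = -(1 - 5)²/5 = -⅕*(-4)² = -⅕*16 = -16/5)
y(l, n) = -16/5 + l (y(l, n) = l - 16/5 = -16/5 + l)
(-795 - 1704)/(b(49, 7) + y(-57, -10)) = (-795 - 1704)/(7 + (-16/5 - 57)) = -2499/(7 - 301/5) = -2499/(-266/5) = -2499*(-5/266) = 1785/38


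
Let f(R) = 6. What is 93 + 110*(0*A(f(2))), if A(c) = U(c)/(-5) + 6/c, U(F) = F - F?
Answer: 93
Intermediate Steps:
U(F) = 0
A(c) = 6/c (A(c) = 0/(-5) + 6/c = 0*(-1/5) + 6/c = 0 + 6/c = 6/c)
93 + 110*(0*A(f(2))) = 93 + 110*(0*(6/6)) = 93 + 110*(0*(6*(1/6))) = 93 + 110*(0*1) = 93 + 110*0 = 93 + 0 = 93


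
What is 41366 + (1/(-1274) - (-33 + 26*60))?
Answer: 50754885/1274 ≈ 39839.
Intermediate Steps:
41366 + (1/(-1274) - (-33 + 26*60)) = 41366 + (-1/1274 - (-33 + 1560)) = 41366 + (-1/1274 - 1*1527) = 41366 + (-1/1274 - 1527) = 41366 - 1945399/1274 = 50754885/1274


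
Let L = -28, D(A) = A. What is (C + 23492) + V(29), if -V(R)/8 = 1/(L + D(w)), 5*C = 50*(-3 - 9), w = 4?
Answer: 70117/3 ≈ 23372.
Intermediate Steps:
C = -120 (C = (50*(-3 - 9))/5 = (50*(-12))/5 = (1/5)*(-600) = -120)
V(R) = 1/3 (V(R) = -8/(-28 + 4) = -8/(-24) = -8*(-1/24) = 1/3)
(C + 23492) + V(29) = (-120 + 23492) + 1/3 = 23372 + 1/3 = 70117/3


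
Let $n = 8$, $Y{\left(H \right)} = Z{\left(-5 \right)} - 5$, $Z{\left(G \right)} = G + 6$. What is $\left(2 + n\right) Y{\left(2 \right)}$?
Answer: $-40$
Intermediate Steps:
$Z{\left(G \right)} = 6 + G$
$Y{\left(H \right)} = -4$ ($Y{\left(H \right)} = \left(6 - 5\right) - 5 = 1 - 5 = -4$)
$\left(2 + n\right) Y{\left(2 \right)} = \left(2 + 8\right) \left(-4\right) = 10 \left(-4\right) = -40$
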